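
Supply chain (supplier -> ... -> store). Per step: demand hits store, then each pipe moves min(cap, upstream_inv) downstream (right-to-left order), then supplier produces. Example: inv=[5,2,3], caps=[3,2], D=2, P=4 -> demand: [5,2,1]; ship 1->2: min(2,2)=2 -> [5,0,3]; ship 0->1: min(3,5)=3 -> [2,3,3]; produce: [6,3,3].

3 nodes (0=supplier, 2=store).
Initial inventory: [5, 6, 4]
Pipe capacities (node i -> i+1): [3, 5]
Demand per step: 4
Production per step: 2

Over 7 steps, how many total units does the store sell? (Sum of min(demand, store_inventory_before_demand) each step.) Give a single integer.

Answer: 23

Derivation:
Step 1: sold=4 (running total=4) -> [4 4 5]
Step 2: sold=4 (running total=8) -> [3 3 5]
Step 3: sold=4 (running total=12) -> [2 3 4]
Step 4: sold=4 (running total=16) -> [2 2 3]
Step 5: sold=3 (running total=19) -> [2 2 2]
Step 6: sold=2 (running total=21) -> [2 2 2]
Step 7: sold=2 (running total=23) -> [2 2 2]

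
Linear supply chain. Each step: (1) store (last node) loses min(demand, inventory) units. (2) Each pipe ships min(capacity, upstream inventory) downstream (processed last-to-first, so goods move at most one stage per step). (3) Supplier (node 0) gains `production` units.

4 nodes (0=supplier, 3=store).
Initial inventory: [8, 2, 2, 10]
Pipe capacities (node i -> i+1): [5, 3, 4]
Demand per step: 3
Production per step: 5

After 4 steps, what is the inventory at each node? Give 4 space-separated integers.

Step 1: demand=3,sold=3 ship[2->3]=2 ship[1->2]=2 ship[0->1]=5 prod=5 -> inv=[8 5 2 9]
Step 2: demand=3,sold=3 ship[2->3]=2 ship[1->2]=3 ship[0->1]=5 prod=5 -> inv=[8 7 3 8]
Step 3: demand=3,sold=3 ship[2->3]=3 ship[1->2]=3 ship[0->1]=5 prod=5 -> inv=[8 9 3 8]
Step 4: demand=3,sold=3 ship[2->3]=3 ship[1->2]=3 ship[0->1]=5 prod=5 -> inv=[8 11 3 8]

8 11 3 8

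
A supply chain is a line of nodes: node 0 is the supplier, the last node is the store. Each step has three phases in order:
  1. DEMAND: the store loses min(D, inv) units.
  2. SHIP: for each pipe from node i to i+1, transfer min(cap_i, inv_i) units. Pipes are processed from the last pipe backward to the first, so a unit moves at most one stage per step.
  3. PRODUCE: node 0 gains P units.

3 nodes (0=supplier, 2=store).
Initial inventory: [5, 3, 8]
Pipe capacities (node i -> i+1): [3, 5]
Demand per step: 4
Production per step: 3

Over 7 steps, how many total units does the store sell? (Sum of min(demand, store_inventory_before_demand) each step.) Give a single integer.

Answer: 26

Derivation:
Step 1: sold=4 (running total=4) -> [5 3 7]
Step 2: sold=4 (running total=8) -> [5 3 6]
Step 3: sold=4 (running total=12) -> [5 3 5]
Step 4: sold=4 (running total=16) -> [5 3 4]
Step 5: sold=4 (running total=20) -> [5 3 3]
Step 6: sold=3 (running total=23) -> [5 3 3]
Step 7: sold=3 (running total=26) -> [5 3 3]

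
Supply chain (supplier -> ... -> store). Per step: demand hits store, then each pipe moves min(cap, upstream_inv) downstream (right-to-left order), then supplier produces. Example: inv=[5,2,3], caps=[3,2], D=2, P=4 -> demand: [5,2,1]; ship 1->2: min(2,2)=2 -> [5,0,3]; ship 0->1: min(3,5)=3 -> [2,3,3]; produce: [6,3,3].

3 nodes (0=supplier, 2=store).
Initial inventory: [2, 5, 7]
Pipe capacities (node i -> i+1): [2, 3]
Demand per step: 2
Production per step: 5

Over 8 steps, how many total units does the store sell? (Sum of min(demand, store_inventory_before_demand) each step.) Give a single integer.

Answer: 16

Derivation:
Step 1: sold=2 (running total=2) -> [5 4 8]
Step 2: sold=2 (running total=4) -> [8 3 9]
Step 3: sold=2 (running total=6) -> [11 2 10]
Step 4: sold=2 (running total=8) -> [14 2 10]
Step 5: sold=2 (running total=10) -> [17 2 10]
Step 6: sold=2 (running total=12) -> [20 2 10]
Step 7: sold=2 (running total=14) -> [23 2 10]
Step 8: sold=2 (running total=16) -> [26 2 10]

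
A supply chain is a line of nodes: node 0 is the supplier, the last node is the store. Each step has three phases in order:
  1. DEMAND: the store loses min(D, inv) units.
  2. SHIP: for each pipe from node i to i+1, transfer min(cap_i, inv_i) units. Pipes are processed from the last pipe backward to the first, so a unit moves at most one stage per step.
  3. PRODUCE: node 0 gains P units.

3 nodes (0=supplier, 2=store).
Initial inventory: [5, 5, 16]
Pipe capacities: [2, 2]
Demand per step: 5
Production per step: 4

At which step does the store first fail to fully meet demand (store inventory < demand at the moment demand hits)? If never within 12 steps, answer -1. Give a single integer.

Step 1: demand=5,sold=5 ship[1->2]=2 ship[0->1]=2 prod=4 -> [7 5 13]
Step 2: demand=5,sold=5 ship[1->2]=2 ship[0->1]=2 prod=4 -> [9 5 10]
Step 3: demand=5,sold=5 ship[1->2]=2 ship[0->1]=2 prod=4 -> [11 5 7]
Step 4: demand=5,sold=5 ship[1->2]=2 ship[0->1]=2 prod=4 -> [13 5 4]
Step 5: demand=5,sold=4 ship[1->2]=2 ship[0->1]=2 prod=4 -> [15 5 2]
Step 6: demand=5,sold=2 ship[1->2]=2 ship[0->1]=2 prod=4 -> [17 5 2]
Step 7: demand=5,sold=2 ship[1->2]=2 ship[0->1]=2 prod=4 -> [19 5 2]
Step 8: demand=5,sold=2 ship[1->2]=2 ship[0->1]=2 prod=4 -> [21 5 2]
Step 9: demand=5,sold=2 ship[1->2]=2 ship[0->1]=2 prod=4 -> [23 5 2]
Step 10: demand=5,sold=2 ship[1->2]=2 ship[0->1]=2 prod=4 -> [25 5 2]
Step 11: demand=5,sold=2 ship[1->2]=2 ship[0->1]=2 prod=4 -> [27 5 2]
Step 12: demand=5,sold=2 ship[1->2]=2 ship[0->1]=2 prod=4 -> [29 5 2]
First stockout at step 5

5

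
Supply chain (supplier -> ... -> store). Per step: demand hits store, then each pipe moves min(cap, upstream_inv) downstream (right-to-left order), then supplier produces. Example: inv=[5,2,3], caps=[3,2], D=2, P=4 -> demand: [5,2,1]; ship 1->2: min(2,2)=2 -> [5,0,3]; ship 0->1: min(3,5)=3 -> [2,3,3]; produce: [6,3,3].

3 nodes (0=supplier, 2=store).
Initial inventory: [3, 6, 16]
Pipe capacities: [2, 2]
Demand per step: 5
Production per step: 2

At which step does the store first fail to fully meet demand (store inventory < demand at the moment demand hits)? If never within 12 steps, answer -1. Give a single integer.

Step 1: demand=5,sold=5 ship[1->2]=2 ship[0->1]=2 prod=2 -> [3 6 13]
Step 2: demand=5,sold=5 ship[1->2]=2 ship[0->1]=2 prod=2 -> [3 6 10]
Step 3: demand=5,sold=5 ship[1->2]=2 ship[0->1]=2 prod=2 -> [3 6 7]
Step 4: demand=5,sold=5 ship[1->2]=2 ship[0->1]=2 prod=2 -> [3 6 4]
Step 5: demand=5,sold=4 ship[1->2]=2 ship[0->1]=2 prod=2 -> [3 6 2]
Step 6: demand=5,sold=2 ship[1->2]=2 ship[0->1]=2 prod=2 -> [3 6 2]
Step 7: demand=5,sold=2 ship[1->2]=2 ship[0->1]=2 prod=2 -> [3 6 2]
Step 8: demand=5,sold=2 ship[1->2]=2 ship[0->1]=2 prod=2 -> [3 6 2]
Step 9: demand=5,sold=2 ship[1->2]=2 ship[0->1]=2 prod=2 -> [3 6 2]
Step 10: demand=5,sold=2 ship[1->2]=2 ship[0->1]=2 prod=2 -> [3 6 2]
Step 11: demand=5,sold=2 ship[1->2]=2 ship[0->1]=2 prod=2 -> [3 6 2]
Step 12: demand=5,sold=2 ship[1->2]=2 ship[0->1]=2 prod=2 -> [3 6 2]
First stockout at step 5

5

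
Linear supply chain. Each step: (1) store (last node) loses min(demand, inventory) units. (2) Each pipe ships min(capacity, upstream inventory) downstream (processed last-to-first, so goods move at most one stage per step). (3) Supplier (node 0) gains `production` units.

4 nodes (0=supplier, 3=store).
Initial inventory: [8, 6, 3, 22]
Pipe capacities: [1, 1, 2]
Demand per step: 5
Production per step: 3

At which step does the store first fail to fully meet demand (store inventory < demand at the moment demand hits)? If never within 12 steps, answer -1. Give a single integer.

Step 1: demand=5,sold=5 ship[2->3]=2 ship[1->2]=1 ship[0->1]=1 prod=3 -> [10 6 2 19]
Step 2: demand=5,sold=5 ship[2->3]=2 ship[1->2]=1 ship[0->1]=1 prod=3 -> [12 6 1 16]
Step 3: demand=5,sold=5 ship[2->3]=1 ship[1->2]=1 ship[0->1]=1 prod=3 -> [14 6 1 12]
Step 4: demand=5,sold=5 ship[2->3]=1 ship[1->2]=1 ship[0->1]=1 prod=3 -> [16 6 1 8]
Step 5: demand=5,sold=5 ship[2->3]=1 ship[1->2]=1 ship[0->1]=1 prod=3 -> [18 6 1 4]
Step 6: demand=5,sold=4 ship[2->3]=1 ship[1->2]=1 ship[0->1]=1 prod=3 -> [20 6 1 1]
Step 7: demand=5,sold=1 ship[2->3]=1 ship[1->2]=1 ship[0->1]=1 prod=3 -> [22 6 1 1]
Step 8: demand=5,sold=1 ship[2->3]=1 ship[1->2]=1 ship[0->1]=1 prod=3 -> [24 6 1 1]
Step 9: demand=5,sold=1 ship[2->3]=1 ship[1->2]=1 ship[0->1]=1 prod=3 -> [26 6 1 1]
Step 10: demand=5,sold=1 ship[2->3]=1 ship[1->2]=1 ship[0->1]=1 prod=3 -> [28 6 1 1]
Step 11: demand=5,sold=1 ship[2->3]=1 ship[1->2]=1 ship[0->1]=1 prod=3 -> [30 6 1 1]
Step 12: demand=5,sold=1 ship[2->3]=1 ship[1->2]=1 ship[0->1]=1 prod=3 -> [32 6 1 1]
First stockout at step 6

6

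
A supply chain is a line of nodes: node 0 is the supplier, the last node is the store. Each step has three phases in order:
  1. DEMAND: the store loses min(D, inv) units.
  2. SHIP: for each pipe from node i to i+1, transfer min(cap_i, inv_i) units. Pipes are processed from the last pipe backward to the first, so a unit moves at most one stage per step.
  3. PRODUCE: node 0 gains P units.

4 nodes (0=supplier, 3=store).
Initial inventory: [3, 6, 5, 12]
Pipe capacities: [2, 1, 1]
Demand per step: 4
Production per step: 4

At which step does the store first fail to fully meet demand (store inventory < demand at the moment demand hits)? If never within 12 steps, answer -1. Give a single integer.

Step 1: demand=4,sold=4 ship[2->3]=1 ship[1->2]=1 ship[0->1]=2 prod=4 -> [5 7 5 9]
Step 2: demand=4,sold=4 ship[2->3]=1 ship[1->2]=1 ship[0->1]=2 prod=4 -> [7 8 5 6]
Step 3: demand=4,sold=4 ship[2->3]=1 ship[1->2]=1 ship[0->1]=2 prod=4 -> [9 9 5 3]
Step 4: demand=4,sold=3 ship[2->3]=1 ship[1->2]=1 ship[0->1]=2 prod=4 -> [11 10 5 1]
Step 5: demand=4,sold=1 ship[2->3]=1 ship[1->2]=1 ship[0->1]=2 prod=4 -> [13 11 5 1]
Step 6: demand=4,sold=1 ship[2->3]=1 ship[1->2]=1 ship[0->1]=2 prod=4 -> [15 12 5 1]
Step 7: demand=4,sold=1 ship[2->3]=1 ship[1->2]=1 ship[0->1]=2 prod=4 -> [17 13 5 1]
Step 8: demand=4,sold=1 ship[2->3]=1 ship[1->2]=1 ship[0->1]=2 prod=4 -> [19 14 5 1]
Step 9: demand=4,sold=1 ship[2->3]=1 ship[1->2]=1 ship[0->1]=2 prod=4 -> [21 15 5 1]
Step 10: demand=4,sold=1 ship[2->3]=1 ship[1->2]=1 ship[0->1]=2 prod=4 -> [23 16 5 1]
Step 11: demand=4,sold=1 ship[2->3]=1 ship[1->2]=1 ship[0->1]=2 prod=4 -> [25 17 5 1]
Step 12: demand=4,sold=1 ship[2->3]=1 ship[1->2]=1 ship[0->1]=2 prod=4 -> [27 18 5 1]
First stockout at step 4

4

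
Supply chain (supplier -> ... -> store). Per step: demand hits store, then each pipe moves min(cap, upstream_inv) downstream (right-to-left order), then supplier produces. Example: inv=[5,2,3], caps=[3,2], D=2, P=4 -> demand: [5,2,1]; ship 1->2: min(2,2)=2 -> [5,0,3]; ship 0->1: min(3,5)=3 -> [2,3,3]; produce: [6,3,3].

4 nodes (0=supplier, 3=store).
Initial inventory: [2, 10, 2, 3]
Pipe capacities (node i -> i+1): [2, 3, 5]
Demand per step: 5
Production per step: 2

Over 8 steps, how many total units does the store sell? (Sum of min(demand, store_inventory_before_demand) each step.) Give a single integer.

Answer: 23

Derivation:
Step 1: sold=3 (running total=3) -> [2 9 3 2]
Step 2: sold=2 (running total=5) -> [2 8 3 3]
Step 3: sold=3 (running total=8) -> [2 7 3 3]
Step 4: sold=3 (running total=11) -> [2 6 3 3]
Step 5: sold=3 (running total=14) -> [2 5 3 3]
Step 6: sold=3 (running total=17) -> [2 4 3 3]
Step 7: sold=3 (running total=20) -> [2 3 3 3]
Step 8: sold=3 (running total=23) -> [2 2 3 3]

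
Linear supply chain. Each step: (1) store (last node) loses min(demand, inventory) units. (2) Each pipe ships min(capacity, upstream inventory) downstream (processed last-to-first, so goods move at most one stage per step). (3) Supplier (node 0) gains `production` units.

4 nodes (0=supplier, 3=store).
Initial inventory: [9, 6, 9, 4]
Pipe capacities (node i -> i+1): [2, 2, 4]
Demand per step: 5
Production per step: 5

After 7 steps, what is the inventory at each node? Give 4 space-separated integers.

Step 1: demand=5,sold=4 ship[2->3]=4 ship[1->2]=2 ship[0->1]=2 prod=5 -> inv=[12 6 7 4]
Step 2: demand=5,sold=4 ship[2->3]=4 ship[1->2]=2 ship[0->1]=2 prod=5 -> inv=[15 6 5 4]
Step 3: demand=5,sold=4 ship[2->3]=4 ship[1->2]=2 ship[0->1]=2 prod=5 -> inv=[18 6 3 4]
Step 4: demand=5,sold=4 ship[2->3]=3 ship[1->2]=2 ship[0->1]=2 prod=5 -> inv=[21 6 2 3]
Step 5: demand=5,sold=3 ship[2->3]=2 ship[1->2]=2 ship[0->1]=2 prod=5 -> inv=[24 6 2 2]
Step 6: demand=5,sold=2 ship[2->3]=2 ship[1->2]=2 ship[0->1]=2 prod=5 -> inv=[27 6 2 2]
Step 7: demand=5,sold=2 ship[2->3]=2 ship[1->2]=2 ship[0->1]=2 prod=5 -> inv=[30 6 2 2]

30 6 2 2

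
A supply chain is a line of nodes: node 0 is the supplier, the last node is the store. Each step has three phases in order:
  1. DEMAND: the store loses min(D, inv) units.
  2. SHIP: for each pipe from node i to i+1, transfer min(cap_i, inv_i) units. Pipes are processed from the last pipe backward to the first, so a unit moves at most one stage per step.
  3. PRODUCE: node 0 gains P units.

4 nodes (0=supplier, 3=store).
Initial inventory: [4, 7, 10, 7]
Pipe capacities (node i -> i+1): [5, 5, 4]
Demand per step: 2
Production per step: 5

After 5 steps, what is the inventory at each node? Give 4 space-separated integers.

Step 1: demand=2,sold=2 ship[2->3]=4 ship[1->2]=5 ship[0->1]=4 prod=5 -> inv=[5 6 11 9]
Step 2: demand=2,sold=2 ship[2->3]=4 ship[1->2]=5 ship[0->1]=5 prod=5 -> inv=[5 6 12 11]
Step 3: demand=2,sold=2 ship[2->3]=4 ship[1->2]=5 ship[0->1]=5 prod=5 -> inv=[5 6 13 13]
Step 4: demand=2,sold=2 ship[2->3]=4 ship[1->2]=5 ship[0->1]=5 prod=5 -> inv=[5 6 14 15]
Step 5: demand=2,sold=2 ship[2->3]=4 ship[1->2]=5 ship[0->1]=5 prod=5 -> inv=[5 6 15 17]

5 6 15 17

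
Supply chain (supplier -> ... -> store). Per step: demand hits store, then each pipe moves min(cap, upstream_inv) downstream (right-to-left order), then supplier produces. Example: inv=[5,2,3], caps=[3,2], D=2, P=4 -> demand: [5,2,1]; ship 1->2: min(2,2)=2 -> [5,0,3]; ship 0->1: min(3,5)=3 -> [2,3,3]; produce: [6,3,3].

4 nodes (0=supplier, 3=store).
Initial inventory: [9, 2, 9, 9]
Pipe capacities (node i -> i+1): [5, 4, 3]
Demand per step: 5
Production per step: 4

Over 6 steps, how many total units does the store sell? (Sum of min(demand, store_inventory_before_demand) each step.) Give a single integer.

Step 1: sold=5 (running total=5) -> [8 5 8 7]
Step 2: sold=5 (running total=10) -> [7 6 9 5]
Step 3: sold=5 (running total=15) -> [6 7 10 3]
Step 4: sold=3 (running total=18) -> [5 8 11 3]
Step 5: sold=3 (running total=21) -> [4 9 12 3]
Step 6: sold=3 (running total=24) -> [4 9 13 3]

Answer: 24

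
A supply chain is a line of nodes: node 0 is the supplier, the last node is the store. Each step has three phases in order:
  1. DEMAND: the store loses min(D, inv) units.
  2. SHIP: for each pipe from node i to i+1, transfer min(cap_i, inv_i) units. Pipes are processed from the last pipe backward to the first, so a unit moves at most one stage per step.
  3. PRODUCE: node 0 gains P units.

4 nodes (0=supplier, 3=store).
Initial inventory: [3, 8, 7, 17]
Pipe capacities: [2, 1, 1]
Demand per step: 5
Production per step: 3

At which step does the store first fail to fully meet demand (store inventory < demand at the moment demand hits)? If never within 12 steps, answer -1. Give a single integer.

Step 1: demand=5,sold=5 ship[2->3]=1 ship[1->2]=1 ship[0->1]=2 prod=3 -> [4 9 7 13]
Step 2: demand=5,sold=5 ship[2->3]=1 ship[1->2]=1 ship[0->1]=2 prod=3 -> [5 10 7 9]
Step 3: demand=5,sold=5 ship[2->3]=1 ship[1->2]=1 ship[0->1]=2 prod=3 -> [6 11 7 5]
Step 4: demand=5,sold=5 ship[2->3]=1 ship[1->2]=1 ship[0->1]=2 prod=3 -> [7 12 7 1]
Step 5: demand=5,sold=1 ship[2->3]=1 ship[1->2]=1 ship[0->1]=2 prod=3 -> [8 13 7 1]
Step 6: demand=5,sold=1 ship[2->3]=1 ship[1->2]=1 ship[0->1]=2 prod=3 -> [9 14 7 1]
Step 7: demand=5,sold=1 ship[2->3]=1 ship[1->2]=1 ship[0->1]=2 prod=3 -> [10 15 7 1]
Step 8: demand=5,sold=1 ship[2->3]=1 ship[1->2]=1 ship[0->1]=2 prod=3 -> [11 16 7 1]
Step 9: demand=5,sold=1 ship[2->3]=1 ship[1->2]=1 ship[0->1]=2 prod=3 -> [12 17 7 1]
Step 10: demand=5,sold=1 ship[2->3]=1 ship[1->2]=1 ship[0->1]=2 prod=3 -> [13 18 7 1]
Step 11: demand=5,sold=1 ship[2->3]=1 ship[1->2]=1 ship[0->1]=2 prod=3 -> [14 19 7 1]
Step 12: demand=5,sold=1 ship[2->3]=1 ship[1->2]=1 ship[0->1]=2 prod=3 -> [15 20 7 1]
First stockout at step 5

5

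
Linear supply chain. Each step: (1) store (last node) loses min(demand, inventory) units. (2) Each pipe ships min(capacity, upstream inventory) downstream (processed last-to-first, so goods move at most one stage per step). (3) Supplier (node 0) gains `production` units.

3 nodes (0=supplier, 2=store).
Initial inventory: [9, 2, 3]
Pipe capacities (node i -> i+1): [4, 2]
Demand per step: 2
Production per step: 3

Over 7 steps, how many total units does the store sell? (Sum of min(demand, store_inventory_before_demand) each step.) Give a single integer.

Step 1: sold=2 (running total=2) -> [8 4 3]
Step 2: sold=2 (running total=4) -> [7 6 3]
Step 3: sold=2 (running total=6) -> [6 8 3]
Step 4: sold=2 (running total=8) -> [5 10 3]
Step 5: sold=2 (running total=10) -> [4 12 3]
Step 6: sold=2 (running total=12) -> [3 14 3]
Step 7: sold=2 (running total=14) -> [3 15 3]

Answer: 14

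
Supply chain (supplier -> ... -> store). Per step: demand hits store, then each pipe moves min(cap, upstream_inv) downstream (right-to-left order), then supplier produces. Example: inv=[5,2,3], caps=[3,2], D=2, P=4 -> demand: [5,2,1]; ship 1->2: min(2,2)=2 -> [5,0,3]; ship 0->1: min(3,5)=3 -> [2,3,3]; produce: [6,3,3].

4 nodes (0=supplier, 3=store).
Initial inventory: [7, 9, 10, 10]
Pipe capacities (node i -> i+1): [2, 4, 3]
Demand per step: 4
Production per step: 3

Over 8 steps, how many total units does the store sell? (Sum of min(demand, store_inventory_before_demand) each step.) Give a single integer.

Step 1: sold=4 (running total=4) -> [8 7 11 9]
Step 2: sold=4 (running total=8) -> [9 5 12 8]
Step 3: sold=4 (running total=12) -> [10 3 13 7]
Step 4: sold=4 (running total=16) -> [11 2 13 6]
Step 5: sold=4 (running total=20) -> [12 2 12 5]
Step 6: sold=4 (running total=24) -> [13 2 11 4]
Step 7: sold=4 (running total=28) -> [14 2 10 3]
Step 8: sold=3 (running total=31) -> [15 2 9 3]

Answer: 31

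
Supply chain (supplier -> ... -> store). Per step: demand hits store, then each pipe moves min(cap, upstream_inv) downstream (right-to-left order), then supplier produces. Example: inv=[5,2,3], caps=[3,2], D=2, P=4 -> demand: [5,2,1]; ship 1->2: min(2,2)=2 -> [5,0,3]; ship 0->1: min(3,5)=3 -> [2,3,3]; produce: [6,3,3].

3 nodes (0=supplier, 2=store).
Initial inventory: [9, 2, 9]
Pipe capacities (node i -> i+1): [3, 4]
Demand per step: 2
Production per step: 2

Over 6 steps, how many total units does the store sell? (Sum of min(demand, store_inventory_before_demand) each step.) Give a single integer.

Step 1: sold=2 (running total=2) -> [8 3 9]
Step 2: sold=2 (running total=4) -> [7 3 10]
Step 3: sold=2 (running total=6) -> [6 3 11]
Step 4: sold=2 (running total=8) -> [5 3 12]
Step 5: sold=2 (running total=10) -> [4 3 13]
Step 6: sold=2 (running total=12) -> [3 3 14]

Answer: 12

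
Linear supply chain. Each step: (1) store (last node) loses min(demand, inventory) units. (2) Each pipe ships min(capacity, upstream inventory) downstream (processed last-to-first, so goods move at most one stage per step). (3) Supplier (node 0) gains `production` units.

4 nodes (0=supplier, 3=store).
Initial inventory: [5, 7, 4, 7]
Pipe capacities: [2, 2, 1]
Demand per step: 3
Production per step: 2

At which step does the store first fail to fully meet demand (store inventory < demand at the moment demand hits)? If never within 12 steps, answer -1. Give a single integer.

Step 1: demand=3,sold=3 ship[2->3]=1 ship[1->2]=2 ship[0->1]=2 prod=2 -> [5 7 5 5]
Step 2: demand=3,sold=3 ship[2->3]=1 ship[1->2]=2 ship[0->1]=2 prod=2 -> [5 7 6 3]
Step 3: demand=3,sold=3 ship[2->3]=1 ship[1->2]=2 ship[0->1]=2 prod=2 -> [5 7 7 1]
Step 4: demand=3,sold=1 ship[2->3]=1 ship[1->2]=2 ship[0->1]=2 prod=2 -> [5 7 8 1]
Step 5: demand=3,sold=1 ship[2->3]=1 ship[1->2]=2 ship[0->1]=2 prod=2 -> [5 7 9 1]
Step 6: demand=3,sold=1 ship[2->3]=1 ship[1->2]=2 ship[0->1]=2 prod=2 -> [5 7 10 1]
Step 7: demand=3,sold=1 ship[2->3]=1 ship[1->2]=2 ship[0->1]=2 prod=2 -> [5 7 11 1]
Step 8: demand=3,sold=1 ship[2->3]=1 ship[1->2]=2 ship[0->1]=2 prod=2 -> [5 7 12 1]
Step 9: demand=3,sold=1 ship[2->3]=1 ship[1->2]=2 ship[0->1]=2 prod=2 -> [5 7 13 1]
Step 10: demand=3,sold=1 ship[2->3]=1 ship[1->2]=2 ship[0->1]=2 prod=2 -> [5 7 14 1]
Step 11: demand=3,sold=1 ship[2->3]=1 ship[1->2]=2 ship[0->1]=2 prod=2 -> [5 7 15 1]
Step 12: demand=3,sold=1 ship[2->3]=1 ship[1->2]=2 ship[0->1]=2 prod=2 -> [5 7 16 1]
First stockout at step 4

4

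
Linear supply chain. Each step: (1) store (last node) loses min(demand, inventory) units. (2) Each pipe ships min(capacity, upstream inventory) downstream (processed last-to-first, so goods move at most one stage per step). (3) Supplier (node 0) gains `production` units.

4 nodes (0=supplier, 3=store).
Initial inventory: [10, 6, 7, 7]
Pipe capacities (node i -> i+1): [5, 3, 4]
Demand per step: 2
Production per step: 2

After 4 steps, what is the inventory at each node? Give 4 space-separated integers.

Step 1: demand=2,sold=2 ship[2->3]=4 ship[1->2]=3 ship[0->1]=5 prod=2 -> inv=[7 8 6 9]
Step 2: demand=2,sold=2 ship[2->3]=4 ship[1->2]=3 ship[0->1]=5 prod=2 -> inv=[4 10 5 11]
Step 3: demand=2,sold=2 ship[2->3]=4 ship[1->2]=3 ship[0->1]=4 prod=2 -> inv=[2 11 4 13]
Step 4: demand=2,sold=2 ship[2->3]=4 ship[1->2]=3 ship[0->1]=2 prod=2 -> inv=[2 10 3 15]

2 10 3 15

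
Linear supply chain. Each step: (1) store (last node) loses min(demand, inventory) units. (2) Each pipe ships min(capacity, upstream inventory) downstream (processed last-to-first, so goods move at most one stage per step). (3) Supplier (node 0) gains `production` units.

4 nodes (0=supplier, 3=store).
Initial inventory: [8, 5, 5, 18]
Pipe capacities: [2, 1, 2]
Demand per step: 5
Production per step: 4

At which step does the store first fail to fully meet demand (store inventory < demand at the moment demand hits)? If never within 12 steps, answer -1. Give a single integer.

Step 1: demand=5,sold=5 ship[2->3]=2 ship[1->2]=1 ship[0->1]=2 prod=4 -> [10 6 4 15]
Step 2: demand=5,sold=5 ship[2->3]=2 ship[1->2]=1 ship[0->1]=2 prod=4 -> [12 7 3 12]
Step 3: demand=5,sold=5 ship[2->3]=2 ship[1->2]=1 ship[0->1]=2 prod=4 -> [14 8 2 9]
Step 4: demand=5,sold=5 ship[2->3]=2 ship[1->2]=1 ship[0->1]=2 prod=4 -> [16 9 1 6]
Step 5: demand=5,sold=5 ship[2->3]=1 ship[1->2]=1 ship[0->1]=2 prod=4 -> [18 10 1 2]
Step 6: demand=5,sold=2 ship[2->3]=1 ship[1->2]=1 ship[0->1]=2 prod=4 -> [20 11 1 1]
Step 7: demand=5,sold=1 ship[2->3]=1 ship[1->2]=1 ship[0->1]=2 prod=4 -> [22 12 1 1]
Step 8: demand=5,sold=1 ship[2->3]=1 ship[1->2]=1 ship[0->1]=2 prod=4 -> [24 13 1 1]
Step 9: demand=5,sold=1 ship[2->3]=1 ship[1->2]=1 ship[0->1]=2 prod=4 -> [26 14 1 1]
Step 10: demand=5,sold=1 ship[2->3]=1 ship[1->2]=1 ship[0->1]=2 prod=4 -> [28 15 1 1]
Step 11: demand=5,sold=1 ship[2->3]=1 ship[1->2]=1 ship[0->1]=2 prod=4 -> [30 16 1 1]
Step 12: demand=5,sold=1 ship[2->3]=1 ship[1->2]=1 ship[0->1]=2 prod=4 -> [32 17 1 1]
First stockout at step 6

6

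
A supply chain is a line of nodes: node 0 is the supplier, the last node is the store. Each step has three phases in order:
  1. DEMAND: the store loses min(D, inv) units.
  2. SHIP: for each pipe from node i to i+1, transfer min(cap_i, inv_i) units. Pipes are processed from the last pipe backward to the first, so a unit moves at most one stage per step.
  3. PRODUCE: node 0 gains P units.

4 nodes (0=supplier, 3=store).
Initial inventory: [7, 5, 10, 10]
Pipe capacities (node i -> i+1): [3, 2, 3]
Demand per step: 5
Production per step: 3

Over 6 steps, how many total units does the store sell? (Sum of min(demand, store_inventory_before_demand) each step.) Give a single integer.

Step 1: sold=5 (running total=5) -> [7 6 9 8]
Step 2: sold=5 (running total=10) -> [7 7 8 6]
Step 3: sold=5 (running total=15) -> [7 8 7 4]
Step 4: sold=4 (running total=19) -> [7 9 6 3]
Step 5: sold=3 (running total=22) -> [7 10 5 3]
Step 6: sold=3 (running total=25) -> [7 11 4 3]

Answer: 25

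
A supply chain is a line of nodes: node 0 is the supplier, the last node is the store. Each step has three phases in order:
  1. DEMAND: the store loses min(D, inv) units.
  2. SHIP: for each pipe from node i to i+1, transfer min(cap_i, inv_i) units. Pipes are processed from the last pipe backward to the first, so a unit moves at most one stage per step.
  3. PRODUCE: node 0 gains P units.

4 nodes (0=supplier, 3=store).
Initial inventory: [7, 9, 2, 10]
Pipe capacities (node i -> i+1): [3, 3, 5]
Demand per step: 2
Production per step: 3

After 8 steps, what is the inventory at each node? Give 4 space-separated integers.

Step 1: demand=2,sold=2 ship[2->3]=2 ship[1->2]=3 ship[0->1]=3 prod=3 -> inv=[7 9 3 10]
Step 2: demand=2,sold=2 ship[2->3]=3 ship[1->2]=3 ship[0->1]=3 prod=3 -> inv=[7 9 3 11]
Step 3: demand=2,sold=2 ship[2->3]=3 ship[1->2]=3 ship[0->1]=3 prod=3 -> inv=[7 9 3 12]
Step 4: demand=2,sold=2 ship[2->3]=3 ship[1->2]=3 ship[0->1]=3 prod=3 -> inv=[7 9 3 13]
Step 5: demand=2,sold=2 ship[2->3]=3 ship[1->2]=3 ship[0->1]=3 prod=3 -> inv=[7 9 3 14]
Step 6: demand=2,sold=2 ship[2->3]=3 ship[1->2]=3 ship[0->1]=3 prod=3 -> inv=[7 9 3 15]
Step 7: demand=2,sold=2 ship[2->3]=3 ship[1->2]=3 ship[0->1]=3 prod=3 -> inv=[7 9 3 16]
Step 8: demand=2,sold=2 ship[2->3]=3 ship[1->2]=3 ship[0->1]=3 prod=3 -> inv=[7 9 3 17]

7 9 3 17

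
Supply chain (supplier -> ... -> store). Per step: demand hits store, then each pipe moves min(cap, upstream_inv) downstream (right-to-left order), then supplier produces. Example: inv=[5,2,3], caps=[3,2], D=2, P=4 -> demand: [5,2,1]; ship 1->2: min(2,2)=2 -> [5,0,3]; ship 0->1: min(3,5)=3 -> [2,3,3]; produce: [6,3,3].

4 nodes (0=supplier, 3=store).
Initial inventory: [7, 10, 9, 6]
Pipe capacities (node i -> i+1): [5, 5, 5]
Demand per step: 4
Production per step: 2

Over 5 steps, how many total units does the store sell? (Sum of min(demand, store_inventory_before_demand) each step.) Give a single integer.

Answer: 20

Derivation:
Step 1: sold=4 (running total=4) -> [4 10 9 7]
Step 2: sold=4 (running total=8) -> [2 9 9 8]
Step 3: sold=4 (running total=12) -> [2 6 9 9]
Step 4: sold=4 (running total=16) -> [2 3 9 10]
Step 5: sold=4 (running total=20) -> [2 2 7 11]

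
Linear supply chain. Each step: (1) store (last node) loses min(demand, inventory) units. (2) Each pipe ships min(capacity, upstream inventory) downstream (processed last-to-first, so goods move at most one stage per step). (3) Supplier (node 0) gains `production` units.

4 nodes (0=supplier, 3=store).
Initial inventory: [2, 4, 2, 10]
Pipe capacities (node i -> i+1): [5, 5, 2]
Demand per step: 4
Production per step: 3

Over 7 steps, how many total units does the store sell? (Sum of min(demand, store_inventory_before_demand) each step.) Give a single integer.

Step 1: sold=4 (running total=4) -> [3 2 4 8]
Step 2: sold=4 (running total=8) -> [3 3 4 6]
Step 3: sold=4 (running total=12) -> [3 3 5 4]
Step 4: sold=4 (running total=16) -> [3 3 6 2]
Step 5: sold=2 (running total=18) -> [3 3 7 2]
Step 6: sold=2 (running total=20) -> [3 3 8 2]
Step 7: sold=2 (running total=22) -> [3 3 9 2]

Answer: 22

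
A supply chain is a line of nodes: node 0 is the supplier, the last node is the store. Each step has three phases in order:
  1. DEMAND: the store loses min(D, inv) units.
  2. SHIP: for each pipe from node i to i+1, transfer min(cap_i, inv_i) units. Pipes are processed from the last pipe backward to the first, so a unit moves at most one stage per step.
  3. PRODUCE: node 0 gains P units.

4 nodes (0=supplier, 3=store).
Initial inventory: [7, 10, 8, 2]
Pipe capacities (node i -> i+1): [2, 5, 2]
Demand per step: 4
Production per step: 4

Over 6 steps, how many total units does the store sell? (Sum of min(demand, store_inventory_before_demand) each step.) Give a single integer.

Answer: 12

Derivation:
Step 1: sold=2 (running total=2) -> [9 7 11 2]
Step 2: sold=2 (running total=4) -> [11 4 14 2]
Step 3: sold=2 (running total=6) -> [13 2 16 2]
Step 4: sold=2 (running total=8) -> [15 2 16 2]
Step 5: sold=2 (running total=10) -> [17 2 16 2]
Step 6: sold=2 (running total=12) -> [19 2 16 2]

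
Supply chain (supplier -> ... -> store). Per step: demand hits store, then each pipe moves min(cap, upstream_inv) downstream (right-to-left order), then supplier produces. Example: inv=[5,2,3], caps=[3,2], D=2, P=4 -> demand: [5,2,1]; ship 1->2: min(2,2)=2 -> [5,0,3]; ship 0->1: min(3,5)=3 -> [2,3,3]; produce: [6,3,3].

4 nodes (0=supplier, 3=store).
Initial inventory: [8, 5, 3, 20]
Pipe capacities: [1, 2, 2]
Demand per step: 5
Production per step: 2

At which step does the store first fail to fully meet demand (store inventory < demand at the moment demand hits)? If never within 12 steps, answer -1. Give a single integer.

Step 1: demand=5,sold=5 ship[2->3]=2 ship[1->2]=2 ship[0->1]=1 prod=2 -> [9 4 3 17]
Step 2: demand=5,sold=5 ship[2->3]=2 ship[1->2]=2 ship[0->1]=1 prod=2 -> [10 3 3 14]
Step 3: demand=5,sold=5 ship[2->3]=2 ship[1->2]=2 ship[0->1]=1 prod=2 -> [11 2 3 11]
Step 4: demand=5,sold=5 ship[2->3]=2 ship[1->2]=2 ship[0->1]=1 prod=2 -> [12 1 3 8]
Step 5: demand=5,sold=5 ship[2->3]=2 ship[1->2]=1 ship[0->1]=1 prod=2 -> [13 1 2 5]
Step 6: demand=5,sold=5 ship[2->3]=2 ship[1->2]=1 ship[0->1]=1 prod=2 -> [14 1 1 2]
Step 7: demand=5,sold=2 ship[2->3]=1 ship[1->2]=1 ship[0->1]=1 prod=2 -> [15 1 1 1]
Step 8: demand=5,sold=1 ship[2->3]=1 ship[1->2]=1 ship[0->1]=1 prod=2 -> [16 1 1 1]
Step 9: demand=5,sold=1 ship[2->3]=1 ship[1->2]=1 ship[0->1]=1 prod=2 -> [17 1 1 1]
Step 10: demand=5,sold=1 ship[2->3]=1 ship[1->2]=1 ship[0->1]=1 prod=2 -> [18 1 1 1]
Step 11: demand=5,sold=1 ship[2->3]=1 ship[1->2]=1 ship[0->1]=1 prod=2 -> [19 1 1 1]
Step 12: demand=5,sold=1 ship[2->3]=1 ship[1->2]=1 ship[0->1]=1 prod=2 -> [20 1 1 1]
First stockout at step 7

7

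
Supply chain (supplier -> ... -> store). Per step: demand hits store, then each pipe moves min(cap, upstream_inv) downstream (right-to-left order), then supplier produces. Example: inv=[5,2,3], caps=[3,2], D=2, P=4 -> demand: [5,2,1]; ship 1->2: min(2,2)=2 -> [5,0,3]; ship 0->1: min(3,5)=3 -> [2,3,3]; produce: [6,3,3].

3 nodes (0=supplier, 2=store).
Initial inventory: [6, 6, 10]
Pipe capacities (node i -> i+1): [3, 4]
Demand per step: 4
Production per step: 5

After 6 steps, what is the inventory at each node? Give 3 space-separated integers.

Step 1: demand=4,sold=4 ship[1->2]=4 ship[0->1]=3 prod=5 -> inv=[8 5 10]
Step 2: demand=4,sold=4 ship[1->2]=4 ship[0->1]=3 prod=5 -> inv=[10 4 10]
Step 3: demand=4,sold=4 ship[1->2]=4 ship[0->1]=3 prod=5 -> inv=[12 3 10]
Step 4: demand=4,sold=4 ship[1->2]=3 ship[0->1]=3 prod=5 -> inv=[14 3 9]
Step 5: demand=4,sold=4 ship[1->2]=3 ship[0->1]=3 prod=5 -> inv=[16 3 8]
Step 6: demand=4,sold=4 ship[1->2]=3 ship[0->1]=3 prod=5 -> inv=[18 3 7]

18 3 7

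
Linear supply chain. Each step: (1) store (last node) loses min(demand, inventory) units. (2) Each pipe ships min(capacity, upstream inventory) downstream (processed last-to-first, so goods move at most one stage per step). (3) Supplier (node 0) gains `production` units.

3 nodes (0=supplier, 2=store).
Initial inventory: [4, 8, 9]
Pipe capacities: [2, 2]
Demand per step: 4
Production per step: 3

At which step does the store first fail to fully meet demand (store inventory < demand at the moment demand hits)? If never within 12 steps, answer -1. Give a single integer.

Step 1: demand=4,sold=4 ship[1->2]=2 ship[0->1]=2 prod=3 -> [5 8 7]
Step 2: demand=4,sold=4 ship[1->2]=2 ship[0->1]=2 prod=3 -> [6 8 5]
Step 3: demand=4,sold=4 ship[1->2]=2 ship[0->1]=2 prod=3 -> [7 8 3]
Step 4: demand=4,sold=3 ship[1->2]=2 ship[0->1]=2 prod=3 -> [8 8 2]
Step 5: demand=4,sold=2 ship[1->2]=2 ship[0->1]=2 prod=3 -> [9 8 2]
Step 6: demand=4,sold=2 ship[1->2]=2 ship[0->1]=2 prod=3 -> [10 8 2]
Step 7: demand=4,sold=2 ship[1->2]=2 ship[0->1]=2 prod=3 -> [11 8 2]
Step 8: demand=4,sold=2 ship[1->2]=2 ship[0->1]=2 prod=3 -> [12 8 2]
Step 9: demand=4,sold=2 ship[1->2]=2 ship[0->1]=2 prod=3 -> [13 8 2]
Step 10: demand=4,sold=2 ship[1->2]=2 ship[0->1]=2 prod=3 -> [14 8 2]
Step 11: demand=4,sold=2 ship[1->2]=2 ship[0->1]=2 prod=3 -> [15 8 2]
Step 12: demand=4,sold=2 ship[1->2]=2 ship[0->1]=2 prod=3 -> [16 8 2]
First stockout at step 4

4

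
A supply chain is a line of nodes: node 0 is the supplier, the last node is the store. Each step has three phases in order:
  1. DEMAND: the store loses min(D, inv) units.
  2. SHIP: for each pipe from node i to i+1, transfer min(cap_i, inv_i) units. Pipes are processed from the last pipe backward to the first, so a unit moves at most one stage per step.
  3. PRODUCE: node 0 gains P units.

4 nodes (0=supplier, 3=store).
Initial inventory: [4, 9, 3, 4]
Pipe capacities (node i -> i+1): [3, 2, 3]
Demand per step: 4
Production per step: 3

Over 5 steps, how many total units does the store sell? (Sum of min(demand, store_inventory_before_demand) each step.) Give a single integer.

Answer: 13

Derivation:
Step 1: sold=4 (running total=4) -> [4 10 2 3]
Step 2: sold=3 (running total=7) -> [4 11 2 2]
Step 3: sold=2 (running total=9) -> [4 12 2 2]
Step 4: sold=2 (running total=11) -> [4 13 2 2]
Step 5: sold=2 (running total=13) -> [4 14 2 2]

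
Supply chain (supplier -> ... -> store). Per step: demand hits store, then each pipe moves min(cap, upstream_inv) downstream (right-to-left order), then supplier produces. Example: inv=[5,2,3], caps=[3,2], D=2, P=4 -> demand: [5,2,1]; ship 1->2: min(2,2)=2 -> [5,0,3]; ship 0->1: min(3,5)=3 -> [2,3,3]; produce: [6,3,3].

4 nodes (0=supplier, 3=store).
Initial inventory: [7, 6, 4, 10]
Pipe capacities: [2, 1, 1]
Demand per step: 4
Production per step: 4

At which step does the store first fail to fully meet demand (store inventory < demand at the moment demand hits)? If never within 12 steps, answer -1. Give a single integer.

Step 1: demand=4,sold=4 ship[2->3]=1 ship[1->2]=1 ship[0->1]=2 prod=4 -> [9 7 4 7]
Step 2: demand=4,sold=4 ship[2->3]=1 ship[1->2]=1 ship[0->1]=2 prod=4 -> [11 8 4 4]
Step 3: demand=4,sold=4 ship[2->3]=1 ship[1->2]=1 ship[0->1]=2 prod=4 -> [13 9 4 1]
Step 4: demand=4,sold=1 ship[2->3]=1 ship[1->2]=1 ship[0->1]=2 prod=4 -> [15 10 4 1]
Step 5: demand=4,sold=1 ship[2->3]=1 ship[1->2]=1 ship[0->1]=2 prod=4 -> [17 11 4 1]
Step 6: demand=4,sold=1 ship[2->3]=1 ship[1->2]=1 ship[0->1]=2 prod=4 -> [19 12 4 1]
Step 7: demand=4,sold=1 ship[2->3]=1 ship[1->2]=1 ship[0->1]=2 prod=4 -> [21 13 4 1]
Step 8: demand=4,sold=1 ship[2->3]=1 ship[1->2]=1 ship[0->1]=2 prod=4 -> [23 14 4 1]
Step 9: demand=4,sold=1 ship[2->3]=1 ship[1->2]=1 ship[0->1]=2 prod=4 -> [25 15 4 1]
Step 10: demand=4,sold=1 ship[2->3]=1 ship[1->2]=1 ship[0->1]=2 prod=4 -> [27 16 4 1]
Step 11: demand=4,sold=1 ship[2->3]=1 ship[1->2]=1 ship[0->1]=2 prod=4 -> [29 17 4 1]
Step 12: demand=4,sold=1 ship[2->3]=1 ship[1->2]=1 ship[0->1]=2 prod=4 -> [31 18 4 1]
First stockout at step 4

4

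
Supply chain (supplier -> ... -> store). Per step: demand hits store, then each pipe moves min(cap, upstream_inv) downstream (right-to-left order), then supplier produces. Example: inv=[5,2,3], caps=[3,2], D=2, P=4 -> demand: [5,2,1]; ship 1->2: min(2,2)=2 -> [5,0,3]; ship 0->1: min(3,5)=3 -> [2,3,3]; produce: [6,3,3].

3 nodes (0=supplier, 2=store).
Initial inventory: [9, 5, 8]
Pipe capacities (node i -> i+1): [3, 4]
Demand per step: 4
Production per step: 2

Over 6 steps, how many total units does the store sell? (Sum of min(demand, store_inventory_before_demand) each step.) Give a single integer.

Answer: 24

Derivation:
Step 1: sold=4 (running total=4) -> [8 4 8]
Step 2: sold=4 (running total=8) -> [7 3 8]
Step 3: sold=4 (running total=12) -> [6 3 7]
Step 4: sold=4 (running total=16) -> [5 3 6]
Step 5: sold=4 (running total=20) -> [4 3 5]
Step 6: sold=4 (running total=24) -> [3 3 4]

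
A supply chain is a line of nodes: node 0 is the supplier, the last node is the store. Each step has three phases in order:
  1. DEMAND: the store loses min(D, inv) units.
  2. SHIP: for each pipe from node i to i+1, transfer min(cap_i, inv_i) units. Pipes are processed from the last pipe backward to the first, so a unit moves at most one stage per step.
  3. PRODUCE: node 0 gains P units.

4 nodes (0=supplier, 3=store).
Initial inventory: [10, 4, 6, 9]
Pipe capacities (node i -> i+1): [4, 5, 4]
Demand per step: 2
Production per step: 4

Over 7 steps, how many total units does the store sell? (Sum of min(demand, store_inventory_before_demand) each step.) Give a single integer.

Step 1: sold=2 (running total=2) -> [10 4 6 11]
Step 2: sold=2 (running total=4) -> [10 4 6 13]
Step 3: sold=2 (running total=6) -> [10 4 6 15]
Step 4: sold=2 (running total=8) -> [10 4 6 17]
Step 5: sold=2 (running total=10) -> [10 4 6 19]
Step 6: sold=2 (running total=12) -> [10 4 6 21]
Step 7: sold=2 (running total=14) -> [10 4 6 23]

Answer: 14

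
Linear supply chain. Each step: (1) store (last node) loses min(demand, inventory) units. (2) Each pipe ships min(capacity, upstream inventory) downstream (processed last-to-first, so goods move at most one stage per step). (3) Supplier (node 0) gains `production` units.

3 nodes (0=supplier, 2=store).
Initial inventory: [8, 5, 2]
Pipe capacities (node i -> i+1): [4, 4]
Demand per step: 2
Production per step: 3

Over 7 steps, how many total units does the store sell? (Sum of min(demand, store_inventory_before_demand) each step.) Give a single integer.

Step 1: sold=2 (running total=2) -> [7 5 4]
Step 2: sold=2 (running total=4) -> [6 5 6]
Step 3: sold=2 (running total=6) -> [5 5 8]
Step 4: sold=2 (running total=8) -> [4 5 10]
Step 5: sold=2 (running total=10) -> [3 5 12]
Step 6: sold=2 (running total=12) -> [3 4 14]
Step 7: sold=2 (running total=14) -> [3 3 16]

Answer: 14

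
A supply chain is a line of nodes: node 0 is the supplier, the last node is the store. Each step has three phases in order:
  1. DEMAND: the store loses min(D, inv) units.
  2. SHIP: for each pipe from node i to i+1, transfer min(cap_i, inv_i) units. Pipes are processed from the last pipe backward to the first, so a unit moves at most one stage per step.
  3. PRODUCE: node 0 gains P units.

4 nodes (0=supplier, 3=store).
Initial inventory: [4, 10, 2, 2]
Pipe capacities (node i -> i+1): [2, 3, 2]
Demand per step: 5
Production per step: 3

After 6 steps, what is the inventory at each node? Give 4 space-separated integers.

Step 1: demand=5,sold=2 ship[2->3]=2 ship[1->2]=3 ship[0->1]=2 prod=3 -> inv=[5 9 3 2]
Step 2: demand=5,sold=2 ship[2->3]=2 ship[1->2]=3 ship[0->1]=2 prod=3 -> inv=[6 8 4 2]
Step 3: demand=5,sold=2 ship[2->3]=2 ship[1->2]=3 ship[0->1]=2 prod=3 -> inv=[7 7 5 2]
Step 4: demand=5,sold=2 ship[2->3]=2 ship[1->2]=3 ship[0->1]=2 prod=3 -> inv=[8 6 6 2]
Step 5: demand=5,sold=2 ship[2->3]=2 ship[1->2]=3 ship[0->1]=2 prod=3 -> inv=[9 5 7 2]
Step 6: demand=5,sold=2 ship[2->3]=2 ship[1->2]=3 ship[0->1]=2 prod=3 -> inv=[10 4 8 2]

10 4 8 2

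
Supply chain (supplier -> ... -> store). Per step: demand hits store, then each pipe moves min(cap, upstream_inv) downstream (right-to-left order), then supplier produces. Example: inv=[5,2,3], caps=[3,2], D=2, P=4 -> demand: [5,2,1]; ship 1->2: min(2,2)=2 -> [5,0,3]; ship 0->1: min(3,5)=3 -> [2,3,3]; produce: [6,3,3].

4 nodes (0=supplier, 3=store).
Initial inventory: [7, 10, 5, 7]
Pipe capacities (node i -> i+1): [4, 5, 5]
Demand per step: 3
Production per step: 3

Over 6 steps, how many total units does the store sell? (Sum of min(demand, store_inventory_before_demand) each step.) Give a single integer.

Answer: 18

Derivation:
Step 1: sold=3 (running total=3) -> [6 9 5 9]
Step 2: sold=3 (running total=6) -> [5 8 5 11]
Step 3: sold=3 (running total=9) -> [4 7 5 13]
Step 4: sold=3 (running total=12) -> [3 6 5 15]
Step 5: sold=3 (running total=15) -> [3 4 5 17]
Step 6: sold=3 (running total=18) -> [3 3 4 19]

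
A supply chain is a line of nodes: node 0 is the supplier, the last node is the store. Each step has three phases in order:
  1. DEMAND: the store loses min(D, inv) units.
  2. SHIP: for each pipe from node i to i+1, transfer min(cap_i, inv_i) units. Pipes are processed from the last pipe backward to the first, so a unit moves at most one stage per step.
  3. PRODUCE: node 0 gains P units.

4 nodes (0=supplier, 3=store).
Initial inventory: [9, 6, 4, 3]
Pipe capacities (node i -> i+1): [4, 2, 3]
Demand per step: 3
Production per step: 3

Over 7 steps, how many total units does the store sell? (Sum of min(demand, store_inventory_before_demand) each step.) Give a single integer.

Answer: 17

Derivation:
Step 1: sold=3 (running total=3) -> [8 8 3 3]
Step 2: sold=3 (running total=6) -> [7 10 2 3]
Step 3: sold=3 (running total=9) -> [6 12 2 2]
Step 4: sold=2 (running total=11) -> [5 14 2 2]
Step 5: sold=2 (running total=13) -> [4 16 2 2]
Step 6: sold=2 (running total=15) -> [3 18 2 2]
Step 7: sold=2 (running total=17) -> [3 19 2 2]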